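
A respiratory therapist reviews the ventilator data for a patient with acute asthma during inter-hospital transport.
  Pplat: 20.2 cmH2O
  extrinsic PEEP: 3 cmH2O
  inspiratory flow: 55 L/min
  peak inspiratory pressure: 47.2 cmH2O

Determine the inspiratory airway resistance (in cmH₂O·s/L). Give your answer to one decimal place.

Flow: 55 L/min ÷ 60 = 0.9167 L/s.
Raw = (PIP − Pplat) / flow = (47.2 − 20.2) / 0.9167 = 27.0 / 0.9167 = 29.453 cmH2O·s/L.

29.5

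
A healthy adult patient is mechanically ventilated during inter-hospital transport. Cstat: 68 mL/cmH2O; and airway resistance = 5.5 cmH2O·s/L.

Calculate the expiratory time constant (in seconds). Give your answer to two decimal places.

0.37

τ = R × C = 5.5 × 68 mL/cmH2O = 5.5 × 0.068 L/cmH2O = 0.374 s.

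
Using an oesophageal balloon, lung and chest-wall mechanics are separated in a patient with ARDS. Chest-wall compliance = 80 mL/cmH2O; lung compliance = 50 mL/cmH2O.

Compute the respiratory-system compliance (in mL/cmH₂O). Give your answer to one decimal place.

Lung and chest wall are elastances in series: 1/Crs = 1/CL + 1/Ccw.
1/Crs = 1/50 + 1/80 = 0.0325.
Crs = 30.769 mL/cmH2O.

30.8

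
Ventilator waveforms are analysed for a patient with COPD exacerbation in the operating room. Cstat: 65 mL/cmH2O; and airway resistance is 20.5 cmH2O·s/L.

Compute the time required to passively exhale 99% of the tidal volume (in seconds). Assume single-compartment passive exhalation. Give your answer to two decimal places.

6.14

τ = R × C = 20.5 × 65 mL/cmH2O = 20.5 × 0.065 L/cmH2O = 1.333 s.
Exhaled fraction f = 1 − e^(−t/τ) → t = −τ·ln(1 − f) = −1.333·ln(0.01) = 6.139 s.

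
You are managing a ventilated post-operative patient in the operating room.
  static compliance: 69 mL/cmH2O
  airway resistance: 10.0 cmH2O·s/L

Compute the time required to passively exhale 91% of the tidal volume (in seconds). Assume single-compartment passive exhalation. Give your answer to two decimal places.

1.66

τ = R × C = 10.0 × 69 mL/cmH2O = 10.0 × 0.069 L/cmH2O = 0.69 s.
Exhaled fraction f = 1 − e^(−t/τ) → t = −τ·ln(1 − f) = −0.69·ln(0.09) = 1.661 s.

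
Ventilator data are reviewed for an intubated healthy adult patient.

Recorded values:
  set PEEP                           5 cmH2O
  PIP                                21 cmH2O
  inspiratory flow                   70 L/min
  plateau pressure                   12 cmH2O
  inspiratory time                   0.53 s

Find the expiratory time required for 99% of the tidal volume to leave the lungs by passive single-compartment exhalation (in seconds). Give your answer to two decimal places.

Flow: 70 L/min ÷ 60 = 1.1667 L/s.
Vt = flow × Ti = 1.1667 L/s × 0.53 s × 1000 mL/L = 618.35 mL.
R = (PIP − Pplat)/V̇ = (21 − 12) / 1.1667 = 9.0/1.1667 = 7.714 cmH2O·s/L.
C = Vt/(Pplat − PEEP) = 618.35 / (12 − 5) = 618.35/7.0 = 88.336 mL/cmH2O.
τ = R × C = 7.714 × 0.08834 L/cmH2O = 0.6815 s.
t = −τ·ln(1 − 0.99) = −0.6815·ln(0.01) = 3.138 s.

3.14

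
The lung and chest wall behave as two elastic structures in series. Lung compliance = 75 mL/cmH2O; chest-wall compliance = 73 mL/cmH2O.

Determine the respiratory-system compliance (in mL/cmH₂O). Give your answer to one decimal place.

Lung and chest wall are elastances in series: 1/Crs = 1/CL + 1/Ccw.
1/Crs = 1/75 + 1/73 = 0.02703.
Crs = 36.996 mL/cmH2O.

37.0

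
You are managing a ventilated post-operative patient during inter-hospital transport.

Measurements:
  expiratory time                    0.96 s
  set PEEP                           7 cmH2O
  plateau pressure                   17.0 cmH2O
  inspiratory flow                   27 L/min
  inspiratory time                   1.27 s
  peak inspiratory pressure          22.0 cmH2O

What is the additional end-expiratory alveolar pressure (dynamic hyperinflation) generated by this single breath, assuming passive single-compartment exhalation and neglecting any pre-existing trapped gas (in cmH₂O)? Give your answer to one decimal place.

Flow: 27 L/min ÷ 60 = 0.45 L/s.
Vt = flow × Ti = 0.45 L/s × 1.27 s × 1000 mL/L = 571.5 mL.
R = (PIP − Pplat)/V̇ = (22.0 − 17.0) / 0.45 = 5.0/0.45 = 11.111 cmH2O·s/L.
C = Vt/(Pplat − PEEP) = 571.5 / (17.0 − 7) = 571.5/10.0 = 57.15 mL/cmH2O.
τ = R × C = 11.111 × 0.05715 L/cmH2O = 0.635 s.
Fraction remaining = e^(−Te/τ) = e^(−0.96/0.635) = 0.2205; trapped volume = 571.5 × 0.2205 = 126.02 mL.
Additional alveolar pressure from trapping ≈ V_trapped / C = 126.02 / 57.15 = 2.205 cmH2O.

2.2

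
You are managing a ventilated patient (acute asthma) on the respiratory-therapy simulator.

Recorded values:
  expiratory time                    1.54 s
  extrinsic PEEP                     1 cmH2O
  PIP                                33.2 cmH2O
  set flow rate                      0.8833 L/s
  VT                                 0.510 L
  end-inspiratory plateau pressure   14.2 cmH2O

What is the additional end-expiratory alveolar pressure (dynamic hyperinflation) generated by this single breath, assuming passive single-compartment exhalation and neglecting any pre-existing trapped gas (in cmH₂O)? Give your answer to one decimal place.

R = (PIP − Pplat)/V̇ = (33.2 − 14.2) / 0.8833 = 19.0/0.8833 = 21.51 cmH2O·s/L.
C = Vt/(Pplat − PEEP) = 510.0 / (14.2 − 1) = 510.0/13.2 = 38.636 mL/cmH2O.
τ = R × C = 21.51 × 0.03864 L/cmH2O = 0.8311 s.
Fraction remaining = e^(−Te/τ) = e^(−1.54/0.8311) = 0.1568; trapped volume = 510.0 × 0.1568 = 79.968 mL.
Additional alveolar pressure from trapping ≈ V_trapped / C = 79.968 / 38.636 = 2.07 cmH2O.

2.1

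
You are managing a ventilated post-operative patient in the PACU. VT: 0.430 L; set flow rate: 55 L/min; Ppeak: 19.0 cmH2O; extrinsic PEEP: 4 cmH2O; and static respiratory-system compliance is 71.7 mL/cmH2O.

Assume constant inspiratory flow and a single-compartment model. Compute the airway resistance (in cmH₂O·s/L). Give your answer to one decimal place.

Flow: 55 L/min ÷ 60 = 0.9167 L/s.
Equation of motion (constant flow): PIP = Vt/C + R·V̇ + PEEP.
R·V̇ = PIP − Vt/C − PEEP = 19.0 − 430/71.7 − 4 = 19.0 − 5.997 − 4 = 9.003 cmH2O.
R = 9.003 / 0.9167 = 9.821 cmH2O·s/L.

9.8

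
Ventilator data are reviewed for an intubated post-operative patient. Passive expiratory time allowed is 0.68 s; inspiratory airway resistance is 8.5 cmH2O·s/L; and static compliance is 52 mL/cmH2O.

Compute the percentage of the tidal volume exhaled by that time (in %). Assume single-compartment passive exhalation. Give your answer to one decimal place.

78.5

τ = R × C = 8.5 × 52 mL/cmH2O = 8.5 × 0.052 L/cmH2O = 0.442 s.
Passive exhalation: V(t)/V₀ = e^(−t/τ) = e^(−0.68/0.442) = 0.2147.
Fraction exhaled = 1 − 0.2147 = 0.7853 → 78.53%.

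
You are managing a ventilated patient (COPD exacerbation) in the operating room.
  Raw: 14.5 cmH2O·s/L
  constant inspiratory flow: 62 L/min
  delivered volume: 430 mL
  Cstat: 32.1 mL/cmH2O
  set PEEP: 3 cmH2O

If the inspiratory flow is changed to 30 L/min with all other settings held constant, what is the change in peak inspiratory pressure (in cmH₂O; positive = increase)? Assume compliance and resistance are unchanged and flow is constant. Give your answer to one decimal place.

-7.7

Flow: 62 L/min ÷ 60 = 1.0333 L/s.
New flow: 30 L/min ÷ 60 = 0.5 L/s.
PIP = Vt/C + R·V̇ + PEEP (constant-flow equation of motion).
Only the resistive term changes: ΔPIP = R × ΔV̇ = 14.5 × (0.5 − 1.0333) = 14.5 × -0.5333 = -7.733 cmH2O.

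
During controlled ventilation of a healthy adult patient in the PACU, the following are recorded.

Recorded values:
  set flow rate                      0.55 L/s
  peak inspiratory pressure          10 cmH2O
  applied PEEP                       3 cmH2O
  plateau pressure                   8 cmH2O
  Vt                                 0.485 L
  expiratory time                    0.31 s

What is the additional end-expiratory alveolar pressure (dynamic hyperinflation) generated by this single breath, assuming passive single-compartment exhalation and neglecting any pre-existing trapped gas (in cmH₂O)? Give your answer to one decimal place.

2.1

R = (PIP − Pplat)/V̇ = (10 − 8) / 0.55 = 2.0/0.55 = 3.636 cmH2O·s/L.
C = Vt/(Pplat − PEEP) = 485.0 / (8 − 3) = 485.0/5.0 = 97.0 mL/cmH2O.
τ = R × C = 3.636 × 0.097 L/cmH2O = 0.3527 s.
Fraction remaining = e^(−Te/τ) = e^(−0.31/0.3527) = 0.4152; trapped volume = 485.0 × 0.4152 = 201.37 mL.
Additional alveolar pressure from trapping ≈ V_trapped / C = 201.37 / 97.0 = 2.076 cmH2O.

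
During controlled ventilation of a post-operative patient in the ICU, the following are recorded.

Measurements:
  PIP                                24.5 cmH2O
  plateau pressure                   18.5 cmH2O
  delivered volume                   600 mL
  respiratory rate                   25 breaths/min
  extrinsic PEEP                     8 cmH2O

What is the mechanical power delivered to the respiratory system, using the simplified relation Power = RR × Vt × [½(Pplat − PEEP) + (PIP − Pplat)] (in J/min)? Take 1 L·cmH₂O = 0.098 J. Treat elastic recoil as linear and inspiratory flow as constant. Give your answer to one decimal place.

Per-breath work = Vt × [½(Pplat−PEEP) + (PIP−Pplat)] = 0.600 × [0.5×10.5 + 6.0] = 0.600 × 11.25 = 6.75 L·cmH2O.
Power = 25 × 6.75 = 168.75 L·cmH2O/min.
× 0.098 J/(L·cmH2O) → 16.538 J/min.

16.5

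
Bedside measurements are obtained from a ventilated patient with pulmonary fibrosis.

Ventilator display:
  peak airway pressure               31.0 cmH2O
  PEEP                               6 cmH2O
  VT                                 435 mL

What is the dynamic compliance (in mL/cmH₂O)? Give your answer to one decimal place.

Dynamic compliance = Vt / (PIP − PEEP) = 435 / (31.0 − 6) = 435 / 25.0 = 17.4 mL/cmH2O.

17.4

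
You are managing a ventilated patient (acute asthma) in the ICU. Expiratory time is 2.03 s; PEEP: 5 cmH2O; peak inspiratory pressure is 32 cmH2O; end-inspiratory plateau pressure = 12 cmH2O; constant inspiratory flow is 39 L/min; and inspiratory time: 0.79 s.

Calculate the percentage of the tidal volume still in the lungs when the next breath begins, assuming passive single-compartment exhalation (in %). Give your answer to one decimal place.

40.7

Flow: 39 L/min ÷ 60 = 0.65 L/s.
Vt = flow × Ti = 0.65 L/s × 0.79 s × 1000 mL/L = 513.5 mL.
R = (PIP − Pplat)/V̇ = (32 − 12) / 0.65 = 20.0/0.65 = 30.769 cmH2O·s/L.
C = Vt/(Pplat − PEEP) = 513.5 / (12 − 5) = 513.5/7.0 = 73.357 mL/cmH2O.
τ = R × C = 30.769 × 0.07336 L/cmH2O = 2.257 s.
Fraction remaining at end-expiration = e^(−Te/τ) = e^(−2.03/2.257) = 0.4068 → 40.68%.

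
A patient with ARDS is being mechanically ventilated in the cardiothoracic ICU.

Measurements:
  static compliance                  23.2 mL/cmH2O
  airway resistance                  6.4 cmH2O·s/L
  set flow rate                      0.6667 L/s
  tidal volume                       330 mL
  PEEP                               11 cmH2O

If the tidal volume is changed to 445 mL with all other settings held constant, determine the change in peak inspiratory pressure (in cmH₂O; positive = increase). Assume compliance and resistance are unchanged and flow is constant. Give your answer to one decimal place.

5.0

PIP = Vt/C + R·V̇ + PEEP (constant-flow equation of motion).
Only the elastic term changes: ΔPIP = ΔVt / C = (445 − 330) / 23.2 = 4.957 cmH2O.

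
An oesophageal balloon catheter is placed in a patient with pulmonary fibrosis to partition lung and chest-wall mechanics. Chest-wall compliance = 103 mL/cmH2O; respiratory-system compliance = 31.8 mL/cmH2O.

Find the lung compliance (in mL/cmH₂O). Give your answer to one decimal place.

1/CL = 1/Crs − 1/Ccw.
1/CL = 1/31.8 − 1/103 = 0.02174.
CL = 45.998 mL/cmH2O.

46.0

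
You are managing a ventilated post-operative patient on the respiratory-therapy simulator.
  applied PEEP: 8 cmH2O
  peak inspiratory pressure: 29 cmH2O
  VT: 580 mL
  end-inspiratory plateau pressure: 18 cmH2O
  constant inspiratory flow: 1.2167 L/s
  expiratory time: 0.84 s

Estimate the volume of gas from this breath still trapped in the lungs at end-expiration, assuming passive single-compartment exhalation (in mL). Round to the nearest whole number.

R = (PIP − Pplat)/V̇ = (29 − 18) / 1.2167 = 11.0/1.2167 = 9.041 cmH2O·s/L.
C = Vt/(Pplat − PEEP) = 580.0 / (18 − 8) = 580.0/10.0 = 58.0 mL/cmH2O.
τ = R × C = 9.041 × 0.058 L/cmH2O = 0.5244 s.
Fraction remaining = e^(−Te/τ) = e^(−0.84/0.5244) = 0.2015.
Trapped volume = 580.0 × 0.2015 = 116.87 mL.

117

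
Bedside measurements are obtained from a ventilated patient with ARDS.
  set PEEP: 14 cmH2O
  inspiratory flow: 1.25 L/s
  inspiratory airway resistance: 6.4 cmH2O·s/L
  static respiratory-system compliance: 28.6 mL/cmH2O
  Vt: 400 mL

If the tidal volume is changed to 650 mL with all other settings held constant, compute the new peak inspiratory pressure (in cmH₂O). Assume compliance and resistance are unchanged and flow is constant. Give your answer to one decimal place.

PIP = Vt/C + R·V̇ + PEEP (constant-flow equation of motion).
Only the elastic term changes: ΔPIP = ΔVt / C = (650 − 400) / 28.6 = 8.741 cmH2O.
Original PIP = 400/28.6 + 6.4×1.25 + 14 = 35.986 cmH2O; new PIP = 35.986 + (8.741) = 44.727 cmH2O.

44.7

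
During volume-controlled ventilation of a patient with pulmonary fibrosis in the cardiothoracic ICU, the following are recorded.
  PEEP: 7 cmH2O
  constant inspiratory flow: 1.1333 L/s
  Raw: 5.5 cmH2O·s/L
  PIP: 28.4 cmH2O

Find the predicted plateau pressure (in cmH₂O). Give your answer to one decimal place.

Pplat = PIP − Raw × flow = 28.4 − 5.5 × 1.1333 = 28.4 − 6.233 = 22.167 cmH2O.

22.2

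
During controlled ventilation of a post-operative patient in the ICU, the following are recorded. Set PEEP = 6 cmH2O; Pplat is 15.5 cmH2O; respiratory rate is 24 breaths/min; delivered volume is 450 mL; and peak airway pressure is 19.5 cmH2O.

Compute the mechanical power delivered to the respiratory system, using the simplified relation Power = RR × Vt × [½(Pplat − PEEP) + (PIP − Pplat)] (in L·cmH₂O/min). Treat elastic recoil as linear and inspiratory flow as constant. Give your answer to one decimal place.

94.5

Per-breath work = Vt × [½(Pplat−PEEP) + (PIP−Pplat)] = 0.450 × [0.5×9.5 + 4.0] = 0.450 × 8.75 = 3.938 L·cmH2O.
Power = 24 × 3.938 = 94.512 L·cmH2O/min.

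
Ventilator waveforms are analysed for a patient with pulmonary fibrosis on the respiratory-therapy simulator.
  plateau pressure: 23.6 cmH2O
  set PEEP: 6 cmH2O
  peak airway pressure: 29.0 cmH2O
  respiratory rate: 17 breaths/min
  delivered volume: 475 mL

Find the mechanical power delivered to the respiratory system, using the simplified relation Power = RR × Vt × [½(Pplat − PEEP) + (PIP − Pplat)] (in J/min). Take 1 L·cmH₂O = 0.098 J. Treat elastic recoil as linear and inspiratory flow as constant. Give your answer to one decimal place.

11.2

Per-breath work = Vt × [½(Pplat−PEEP) + (PIP−Pplat)] = 0.475 × [0.5×17.6 + 5.4] = 0.475 × 14.2 = 6.745 L·cmH2O.
Power = 17 × 6.745 = 114.67 L·cmH2O/min.
× 0.098 J/(L·cmH2O) → 11.238 J/min.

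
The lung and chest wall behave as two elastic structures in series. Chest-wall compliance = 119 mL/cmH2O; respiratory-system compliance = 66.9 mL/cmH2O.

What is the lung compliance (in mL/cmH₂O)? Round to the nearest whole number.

1/CL = 1/Crs − 1/Ccw.
1/CL = 1/66.9 − 1/119 = 0.006544.
CL = 152.81 mL/cmH2O.

153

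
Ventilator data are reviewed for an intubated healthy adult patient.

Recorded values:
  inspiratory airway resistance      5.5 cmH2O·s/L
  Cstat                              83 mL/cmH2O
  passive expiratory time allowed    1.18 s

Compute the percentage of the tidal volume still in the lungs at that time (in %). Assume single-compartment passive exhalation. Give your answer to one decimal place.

7.5

τ = R × C = 5.5 × 83 mL/cmH2O = 5.5 × 0.083 L/cmH2O = 0.4565 s.
Passive exhalation: V(t)/V₀ = e^(−t/τ) = e^(−1.18/0.4565) = 0.0754.
Fraction remaining = 0.0754 → 7.54%.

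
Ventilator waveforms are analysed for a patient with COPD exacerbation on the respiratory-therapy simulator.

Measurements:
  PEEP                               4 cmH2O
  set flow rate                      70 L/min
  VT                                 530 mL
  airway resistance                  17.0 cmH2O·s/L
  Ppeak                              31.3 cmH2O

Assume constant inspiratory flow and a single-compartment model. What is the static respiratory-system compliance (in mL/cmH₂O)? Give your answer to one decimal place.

71.0

Flow: 70 L/min ÷ 60 = 1.1667 L/s.
Equation of motion (constant flow): PIP = Vt/C + R·V̇ + PEEP.
Vt/C = PIP − R·V̇ − PEEP = 31.3 − 17.0×1.1667 − 4 = 31.3 − 19.834 − 4 = 7.466 cmH2O.
C = Vt / 7.466 = 530 / 7.466 = 70.988 mL/cmH2O.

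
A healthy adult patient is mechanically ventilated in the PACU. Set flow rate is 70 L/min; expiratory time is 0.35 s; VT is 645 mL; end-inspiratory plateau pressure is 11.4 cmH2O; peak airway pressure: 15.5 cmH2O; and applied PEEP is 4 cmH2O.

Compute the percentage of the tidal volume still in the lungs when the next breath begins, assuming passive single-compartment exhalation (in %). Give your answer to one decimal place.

31.9

Flow: 70 L/min ÷ 60 = 1.1667 L/s.
R = (PIP − Pplat)/V̇ = (15.5 − 11.4) / 1.1667 = 4.1/1.1667 = 3.514 cmH2O·s/L.
C = Vt/(Pplat − PEEP) = 645.0 / (11.4 − 4) = 645.0/7.4 = 87.162 mL/cmH2O.
τ = R × C = 3.514 × 0.08716 L/cmH2O = 0.3063 s.
Fraction remaining at end-expiration = e^(−Te/τ) = e^(−0.35/0.3063) = 0.319 → 31.9%.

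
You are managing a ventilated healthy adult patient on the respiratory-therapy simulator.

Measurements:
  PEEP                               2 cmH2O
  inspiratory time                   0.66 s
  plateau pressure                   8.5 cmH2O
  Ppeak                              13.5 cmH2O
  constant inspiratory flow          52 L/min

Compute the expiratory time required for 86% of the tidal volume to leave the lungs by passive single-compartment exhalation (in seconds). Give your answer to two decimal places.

Flow: 52 L/min ÷ 60 = 0.8667 L/s.
Vt = flow × Ti = 0.8667 L/s × 0.66 s × 1000 mL/L = 572.02 mL.
R = (PIP − Pplat)/V̇ = (13.5 − 8.5) / 0.8667 = 5.0/0.8667 = 5.769 cmH2O·s/L.
C = Vt/(Pplat − PEEP) = 572.02 / (8.5 − 2) = 572.02/6.5 = 88.003 mL/cmH2O.
τ = R × C = 5.769 × 0.088 L/cmH2O = 0.5077 s.
t = −τ·ln(1 − 0.86) = −0.5077·ln(0.14) = 0.9982 s.

1.00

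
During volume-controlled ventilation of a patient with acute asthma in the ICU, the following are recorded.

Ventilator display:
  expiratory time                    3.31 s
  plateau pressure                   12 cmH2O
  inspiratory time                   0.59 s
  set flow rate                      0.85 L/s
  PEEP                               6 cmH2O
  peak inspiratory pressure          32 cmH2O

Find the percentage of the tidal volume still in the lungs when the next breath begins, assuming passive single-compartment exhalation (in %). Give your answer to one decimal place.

18.6

Vt = flow × Ti = 0.85 L/s × 0.59 s × 1000 mL/L = 501.5 mL.
R = (PIP − Pplat)/V̇ = (32 − 12) / 0.85 = 20.0/0.85 = 23.529 cmH2O·s/L.
C = Vt/(Pplat − PEEP) = 501.5 / (12 − 6) = 501.5/6.0 = 83.583 mL/cmH2O.
τ = R × C = 23.529 × 0.08358 L/cmH2O = 1.967 s.
Fraction remaining at end-expiration = e^(−Te/τ) = e^(−3.31/1.967) = 0.1859 → 18.59%.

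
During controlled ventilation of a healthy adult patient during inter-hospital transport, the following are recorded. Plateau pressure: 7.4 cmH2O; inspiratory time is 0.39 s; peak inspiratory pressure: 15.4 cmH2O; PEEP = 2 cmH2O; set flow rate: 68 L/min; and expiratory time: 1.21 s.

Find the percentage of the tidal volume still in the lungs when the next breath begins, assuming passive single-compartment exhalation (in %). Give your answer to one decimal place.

12.3

Flow: 68 L/min ÷ 60 = 1.1333 L/s.
Vt = flow × Ti = 1.1333 L/s × 0.39 s × 1000 mL/L = 441.99 mL.
R = (PIP − Pplat)/V̇ = (15.4 − 7.4) / 1.1333 = 8.0/1.1333 = 7.059 cmH2O·s/L.
C = Vt/(Pplat − PEEP) = 441.99 / (7.4 − 2) = 441.99/5.4 = 81.85 mL/cmH2O.
τ = R × C = 7.059 × 0.08185 L/cmH2O = 0.5778 s.
Fraction remaining at end-expiration = e^(−Te/τ) = e^(−1.21/0.5778) = 0.1232 → 12.32%.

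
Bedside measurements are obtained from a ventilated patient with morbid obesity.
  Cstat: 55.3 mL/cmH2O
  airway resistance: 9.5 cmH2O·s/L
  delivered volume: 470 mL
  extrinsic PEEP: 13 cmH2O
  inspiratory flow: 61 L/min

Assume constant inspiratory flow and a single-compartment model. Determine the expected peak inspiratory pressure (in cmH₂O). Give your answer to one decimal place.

Flow: 61 L/min ÷ 60 = 1.0167 L/s.
Equation of motion (constant flow): PIP = Vt/C + R·V̇ + PEEP.
PIP = 470/55.3 + 9.5×1.0167 + 13 = 8.499 + 9.659 + 13 = 31.158 cmH2O.

31.2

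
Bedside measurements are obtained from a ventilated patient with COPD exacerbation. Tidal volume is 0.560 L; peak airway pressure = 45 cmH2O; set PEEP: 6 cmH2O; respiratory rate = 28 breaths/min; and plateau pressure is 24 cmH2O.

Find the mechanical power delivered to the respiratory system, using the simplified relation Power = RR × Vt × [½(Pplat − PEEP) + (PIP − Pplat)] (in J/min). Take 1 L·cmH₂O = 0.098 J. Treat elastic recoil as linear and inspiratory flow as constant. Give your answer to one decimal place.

46.1

Per-breath work = Vt × [½(Pplat−PEEP) + (PIP−Pplat)] = 0.560 × [0.5×18.0 + 21.0] = 0.560 × 30.0 = 16.8 L·cmH2O.
Power = 28 × 16.8 = 470.4 L·cmH2O/min.
× 0.098 J/(L·cmH2O) → 46.099 J/min.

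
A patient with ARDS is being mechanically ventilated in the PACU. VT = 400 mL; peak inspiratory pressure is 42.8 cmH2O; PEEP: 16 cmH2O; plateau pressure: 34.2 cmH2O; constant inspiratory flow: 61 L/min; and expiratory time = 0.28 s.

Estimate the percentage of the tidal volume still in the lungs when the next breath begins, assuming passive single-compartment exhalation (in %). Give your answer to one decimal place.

22.2

Flow: 61 L/min ÷ 60 = 1.0167 L/s.
R = (PIP − Pplat)/V̇ = (42.8 − 34.2) / 1.0167 = 8.6/1.0167 = 8.459 cmH2O·s/L.
C = Vt/(Pplat − PEEP) = 400.0 / (34.2 − 16) = 400.0/18.2 = 21.978 mL/cmH2O.
τ = R × C = 8.459 × 0.02198 L/cmH2O = 0.1859 s.
Fraction remaining at end-expiration = e^(−Te/τ) = e^(−0.28/0.1859) = 0.2218 → 22.18%.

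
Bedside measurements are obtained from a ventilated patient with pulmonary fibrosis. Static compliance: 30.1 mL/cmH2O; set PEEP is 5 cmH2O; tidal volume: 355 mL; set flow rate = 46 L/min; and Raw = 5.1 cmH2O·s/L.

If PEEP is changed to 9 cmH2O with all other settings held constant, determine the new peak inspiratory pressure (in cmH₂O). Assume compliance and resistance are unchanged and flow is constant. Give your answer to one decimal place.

24.7

Flow: 46 L/min ÷ 60 = 0.7667 L/s.
PIP = Vt/C + R·V̇ + PEEP (constant-flow equation of motion).
Only the baseline term changes: ΔPIP = ΔPEEP = 9 − 5 = 4.0 cmH2O.
Original PIP = 355/30.1 + 5.1×0.7667 + 5 = 20.704 cmH2O; new PIP = 20.704 + (4.0) = 24.704 cmH2O.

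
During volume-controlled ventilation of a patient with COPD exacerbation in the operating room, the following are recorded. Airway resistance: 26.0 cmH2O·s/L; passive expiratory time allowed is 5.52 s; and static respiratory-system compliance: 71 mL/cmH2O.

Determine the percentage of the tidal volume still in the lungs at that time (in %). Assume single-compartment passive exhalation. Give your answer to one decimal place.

5.0

τ = R × C = 26.0 × 71 mL/cmH2O = 26.0 × 0.071 L/cmH2O = 1.846 s.
Passive exhalation: V(t)/V₀ = e^(−t/τ) = e^(−5.52/1.846) = 0.05027.
Fraction remaining = 0.05027 → 5.027%.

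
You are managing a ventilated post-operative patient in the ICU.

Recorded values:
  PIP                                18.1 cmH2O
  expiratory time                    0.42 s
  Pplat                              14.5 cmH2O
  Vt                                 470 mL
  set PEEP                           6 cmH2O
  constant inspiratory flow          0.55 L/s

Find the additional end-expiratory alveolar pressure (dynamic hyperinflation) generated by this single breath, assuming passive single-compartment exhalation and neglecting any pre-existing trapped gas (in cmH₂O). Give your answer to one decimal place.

R = (PIP − Pplat)/V̇ = (18.1 − 14.5) / 0.55 = 3.6/0.55 = 6.545 cmH2O·s/L.
C = Vt/(Pplat − PEEP) = 470.0 / (14.5 − 6) = 470.0/8.5 = 55.294 mL/cmH2O.
τ = R × C = 6.545 × 0.05529 L/cmH2O = 0.3619 s.
Fraction remaining = e^(−Te/τ) = e^(−0.42/0.3619) = 0.3133; trapped volume = 470.0 × 0.3133 = 147.25 mL.
Additional alveolar pressure from trapping ≈ V_trapped / C = 147.25 / 55.294 = 2.663 cmH2O.

2.7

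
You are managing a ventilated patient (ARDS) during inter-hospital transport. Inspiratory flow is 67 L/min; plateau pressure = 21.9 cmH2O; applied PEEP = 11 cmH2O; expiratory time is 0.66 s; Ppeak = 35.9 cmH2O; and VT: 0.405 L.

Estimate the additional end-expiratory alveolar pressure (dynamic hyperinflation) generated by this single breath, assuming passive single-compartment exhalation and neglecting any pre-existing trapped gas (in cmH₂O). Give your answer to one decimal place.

2.6

Flow: 67 L/min ÷ 60 = 1.1167 L/s.
R = (PIP − Pplat)/V̇ = (35.9 − 21.9) / 1.1167 = 14.0/1.1167 = 12.537 cmH2O·s/L.
C = Vt/(Pplat − PEEP) = 405.0 / (21.9 − 11) = 405.0/10.9 = 37.156 mL/cmH2O.
τ = R × C = 12.537 × 0.03716 L/cmH2O = 0.4659 s.
Fraction remaining = e^(−Te/τ) = e^(−0.66/0.4659) = 0.2425; trapped volume = 405.0 × 0.2425 = 98.213 mL.
Additional alveolar pressure from trapping ≈ V_trapped / C = 98.213 / 37.156 = 2.643 cmH2O.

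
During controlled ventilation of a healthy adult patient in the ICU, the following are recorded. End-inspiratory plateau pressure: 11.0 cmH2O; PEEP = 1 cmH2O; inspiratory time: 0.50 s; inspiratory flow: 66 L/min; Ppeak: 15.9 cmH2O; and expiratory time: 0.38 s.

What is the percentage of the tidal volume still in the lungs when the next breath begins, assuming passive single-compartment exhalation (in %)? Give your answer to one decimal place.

Flow: 66 L/min ÷ 60 = 1.1 L/s.
Vt = flow × Ti = 1.1 L/s × 0.50 s × 1000 mL/L = 550.0 mL.
R = (PIP − Pplat)/V̇ = (15.9 − 11.0) / 1.1 = 4.9/1.1 = 4.455 cmH2O·s/L.
C = Vt/(Pplat − PEEP) = 550.0 / (11.0 − 1) = 550.0/10.0 = 55.0 mL/cmH2O.
τ = R × C = 4.455 × 0.055 L/cmH2O = 0.245 s.
Fraction remaining at end-expiration = e^(−Te/τ) = e^(−0.38/0.245) = 0.212 → 21.2%.

21.2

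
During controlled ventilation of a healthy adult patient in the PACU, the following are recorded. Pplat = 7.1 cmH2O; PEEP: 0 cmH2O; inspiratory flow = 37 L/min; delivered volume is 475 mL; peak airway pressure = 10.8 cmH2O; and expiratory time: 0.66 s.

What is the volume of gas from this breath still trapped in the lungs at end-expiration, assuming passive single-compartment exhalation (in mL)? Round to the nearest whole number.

Flow: 37 L/min ÷ 60 = 0.6167 L/s.
R = (PIP − Pplat)/V̇ = (10.8 − 7.1) / 0.6167 = 3.7/0.6167 = 6.0 cmH2O·s/L.
C = Vt/(Pplat − PEEP) = 475.0 / (7.1 − 0) = 475.0/7.1 = 66.901 mL/cmH2O.
τ = R × C = 6.0 × 0.0669 L/cmH2O = 0.4014 s.
Fraction remaining = e^(−Te/τ) = e^(−0.66/0.4014) = 0.1932.
Trapped volume = 475.0 × 0.1932 = 91.77 mL.

92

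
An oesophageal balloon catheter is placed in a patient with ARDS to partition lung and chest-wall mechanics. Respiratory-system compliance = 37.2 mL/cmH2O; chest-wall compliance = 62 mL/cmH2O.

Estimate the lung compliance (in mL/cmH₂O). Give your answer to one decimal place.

93.0

1/CL = 1/Crs − 1/Ccw.
1/CL = 1/37.2 − 1/62 = 0.01075.
CL = 93.023 mL/cmH2O.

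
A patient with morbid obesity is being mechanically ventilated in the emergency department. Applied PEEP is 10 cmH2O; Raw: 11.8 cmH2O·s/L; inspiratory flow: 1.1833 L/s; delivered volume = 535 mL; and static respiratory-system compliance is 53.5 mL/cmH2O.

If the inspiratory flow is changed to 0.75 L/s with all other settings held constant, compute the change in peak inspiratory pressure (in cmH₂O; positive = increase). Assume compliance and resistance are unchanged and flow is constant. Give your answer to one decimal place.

PIP = Vt/C + R·V̇ + PEEP (constant-flow equation of motion).
Only the resistive term changes: ΔPIP = R × ΔV̇ = 11.8 × (0.75 − 1.1833) = 11.8 × -0.4333 = -5.113 cmH2O.

-5.1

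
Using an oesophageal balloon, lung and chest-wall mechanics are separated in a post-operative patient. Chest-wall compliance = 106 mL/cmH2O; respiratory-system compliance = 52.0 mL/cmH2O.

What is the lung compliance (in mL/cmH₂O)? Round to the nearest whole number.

102

1/CL = 1/Crs − 1/Ccw.
1/CL = 1/52.0 − 1/106 = 0.009797.
CL = 102.07 mL/cmH2O.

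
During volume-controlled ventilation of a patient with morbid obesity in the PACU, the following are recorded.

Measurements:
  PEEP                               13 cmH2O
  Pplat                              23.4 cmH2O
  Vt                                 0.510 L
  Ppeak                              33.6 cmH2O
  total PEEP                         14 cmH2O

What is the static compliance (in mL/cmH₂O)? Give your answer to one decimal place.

End-expiratory occlusion gives total PEEP = 14 cmH2O (intrinsic PEEP = 14 − 13 = 1). Use total PEEP for the elastic gradient.
Cstat = Vt / (Pplat − PEEPtotal) = 510 / (23.4 − 14) = 510 / 9.4 = 54.255 mL/cmH2O.

54.3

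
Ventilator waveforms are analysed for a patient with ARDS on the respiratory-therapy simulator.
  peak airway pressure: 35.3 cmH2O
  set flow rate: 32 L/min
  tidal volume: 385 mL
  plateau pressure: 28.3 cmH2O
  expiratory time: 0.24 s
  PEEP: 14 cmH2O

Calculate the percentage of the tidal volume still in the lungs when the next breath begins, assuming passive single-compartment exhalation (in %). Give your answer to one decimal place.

50.7

Flow: 32 L/min ÷ 60 = 0.5333 L/s.
R = (PIP − Pplat)/V̇ = (35.3 − 28.3) / 0.5333 = 7.0/0.5333 = 13.126 cmH2O·s/L.
C = Vt/(Pplat − PEEP) = 385.0 / (28.3 − 14) = 385.0/14.3 = 26.923 mL/cmH2O.
τ = R × C = 13.126 × 0.02692 L/cmH2O = 0.3534 s.
Fraction remaining at end-expiration = e^(−Te/τ) = e^(−0.24/0.3534) = 0.5071 → 50.71%.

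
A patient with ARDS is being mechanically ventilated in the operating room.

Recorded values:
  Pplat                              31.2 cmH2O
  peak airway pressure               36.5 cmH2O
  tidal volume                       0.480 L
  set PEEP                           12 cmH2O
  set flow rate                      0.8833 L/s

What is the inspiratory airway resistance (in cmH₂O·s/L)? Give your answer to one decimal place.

6.0

Raw = (PIP − Pplat) / flow = (36.5 − 31.2) / 0.8833 = 5.3 / 0.8833 = 6.0 cmH2O·s/L.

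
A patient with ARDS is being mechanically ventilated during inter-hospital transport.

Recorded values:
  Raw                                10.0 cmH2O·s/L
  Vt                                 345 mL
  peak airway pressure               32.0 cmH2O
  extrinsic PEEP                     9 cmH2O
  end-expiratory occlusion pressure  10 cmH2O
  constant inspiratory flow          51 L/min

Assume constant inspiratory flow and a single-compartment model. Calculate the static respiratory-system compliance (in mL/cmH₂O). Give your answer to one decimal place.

Flow: 51 L/min ÷ 60 = 0.85 L/s.
Total PEEP = 10 cmH2O (set 9 + intrinsic 1); this is the baseline alveolar pressure.
Equation of motion (constant flow): PIP = Vt/C + R·V̇ + PEEP.
Vt/C = PIP − R·V̇ − PEEP = 32.0 − 10.0×0.85 − 10 = 32.0 − 8.5 − 10 = 13.5 cmH2O.
C = Vt / 13.5 = 345 / 13.5 = 25.556 mL/cmH2O.

25.6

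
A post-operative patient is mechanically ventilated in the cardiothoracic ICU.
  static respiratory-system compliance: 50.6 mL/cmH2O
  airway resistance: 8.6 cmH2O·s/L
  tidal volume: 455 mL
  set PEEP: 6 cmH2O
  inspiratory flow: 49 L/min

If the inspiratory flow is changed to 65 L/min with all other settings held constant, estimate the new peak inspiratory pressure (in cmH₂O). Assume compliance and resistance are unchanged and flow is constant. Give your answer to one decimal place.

Flow: 49 L/min ÷ 60 = 0.8167 L/s.
New flow: 65 L/min ÷ 60 = 1.0833 L/s.
PIP = Vt/C + R·V̇ + PEEP (constant-flow equation of motion).
Only the resistive term changes: ΔPIP = R × ΔV̇ = 8.6 × (1.0833 − 0.8167) = 8.6 × 0.2666 = 2.293 cmH2O.
Original PIP = 455/50.6 + 8.6×0.8167 + 6 = 22.016 cmH2O; new PIP = 22.016 + (2.293) = 24.309 cmH2O.

24.3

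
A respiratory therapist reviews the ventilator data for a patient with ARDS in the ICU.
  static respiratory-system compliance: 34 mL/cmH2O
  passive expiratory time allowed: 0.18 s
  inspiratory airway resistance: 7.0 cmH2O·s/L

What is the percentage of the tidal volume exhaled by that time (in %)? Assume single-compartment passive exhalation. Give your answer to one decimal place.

τ = R × C = 7.0 × 34 mL/cmH2O = 7.0 × 0.034 L/cmH2O = 0.238 s.
Passive exhalation: V(t)/V₀ = e^(−t/τ) = e^(−0.18/0.238) = 0.4694.
Fraction exhaled = 1 − 0.4694 = 0.5306 → 53.06%.

53.1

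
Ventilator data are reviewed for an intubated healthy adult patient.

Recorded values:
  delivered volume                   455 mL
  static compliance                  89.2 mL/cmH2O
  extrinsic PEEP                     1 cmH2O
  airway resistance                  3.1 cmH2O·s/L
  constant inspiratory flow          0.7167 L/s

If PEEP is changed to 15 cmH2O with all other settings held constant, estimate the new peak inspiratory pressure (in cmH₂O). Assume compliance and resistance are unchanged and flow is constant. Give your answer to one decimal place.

PIP = Vt/C + R·V̇ + PEEP (constant-flow equation of motion).
Only the baseline term changes: ΔPIP = ΔPEEP = 15 − 1 = 14.0 cmH2O.
Original PIP = 455/89.2 + 3.1×0.7167 + 1 = 8.323 cmH2O; new PIP = 8.323 + (14.0) = 22.323 cmH2O.

22.3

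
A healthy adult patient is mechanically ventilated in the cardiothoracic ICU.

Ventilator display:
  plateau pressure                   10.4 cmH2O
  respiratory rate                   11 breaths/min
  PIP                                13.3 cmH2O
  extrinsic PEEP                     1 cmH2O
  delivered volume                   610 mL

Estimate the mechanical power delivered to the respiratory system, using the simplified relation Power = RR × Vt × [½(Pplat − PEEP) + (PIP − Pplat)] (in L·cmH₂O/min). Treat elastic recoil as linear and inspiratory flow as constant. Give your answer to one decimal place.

51.0

Per-breath work = Vt × [½(Pplat−PEEP) + (PIP−Pplat)] = 0.610 × [0.5×9.4 + 2.9] = 0.610 × 7.6 = 4.636 L·cmH2O.
Power = 11 × 4.636 = 50.996 L·cmH2O/min.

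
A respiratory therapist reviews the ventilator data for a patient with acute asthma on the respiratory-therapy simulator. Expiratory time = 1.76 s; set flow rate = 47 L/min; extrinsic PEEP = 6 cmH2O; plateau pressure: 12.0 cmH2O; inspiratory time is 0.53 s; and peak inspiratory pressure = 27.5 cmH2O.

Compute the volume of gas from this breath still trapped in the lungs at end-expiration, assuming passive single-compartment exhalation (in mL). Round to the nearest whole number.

115

Flow: 47 L/min ÷ 60 = 0.7833 L/s.
Vt = flow × Ti = 0.7833 L/s × 0.53 s × 1000 mL/L = 415.15 mL.
R = (PIP − Pplat)/V̇ = (27.5 − 12.0) / 0.7833 = 15.5/0.7833 = 19.788 cmH2O·s/L.
C = Vt/(Pplat − PEEP) = 415.15 / (12.0 − 6) = 415.15/6.0 = 69.192 mL/cmH2O.
τ = R × C = 19.788 × 0.06919 L/cmH2O = 1.369 s.
Fraction remaining = e^(−Te/τ) = e^(−1.76/1.369) = 0.2765.
Trapped volume = 415.15 × 0.2765 = 114.79 mL.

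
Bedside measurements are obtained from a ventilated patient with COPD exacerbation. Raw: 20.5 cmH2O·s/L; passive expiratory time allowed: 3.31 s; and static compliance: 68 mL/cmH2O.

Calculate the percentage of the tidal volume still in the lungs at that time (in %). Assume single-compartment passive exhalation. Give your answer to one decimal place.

τ = R × C = 20.5 × 68 mL/cmH2O = 20.5 × 0.068 L/cmH2O = 1.394 s.
Passive exhalation: V(t)/V₀ = e^(−t/τ) = e^(−3.31/1.394) = 0.09306.
Fraction remaining = 0.09306 → 9.306%.

9.3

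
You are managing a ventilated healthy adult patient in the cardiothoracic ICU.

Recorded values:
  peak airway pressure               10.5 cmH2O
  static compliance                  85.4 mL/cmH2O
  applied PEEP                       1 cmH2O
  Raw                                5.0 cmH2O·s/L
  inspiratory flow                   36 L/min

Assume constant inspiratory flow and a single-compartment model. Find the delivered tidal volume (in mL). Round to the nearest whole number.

555

Flow: 36 L/min ÷ 60 = 0.6 L/s.
Equation of motion (constant flow): PIP = Vt/C + R·V̇ + PEEP.
Vt/C = PIP − R·V̇ − PEEP = 10.5 − 3.0 − 1 = 6.5 cmH2O.
Vt = C × 6.5 = 85.4 × 6.5 = 555.1 mL.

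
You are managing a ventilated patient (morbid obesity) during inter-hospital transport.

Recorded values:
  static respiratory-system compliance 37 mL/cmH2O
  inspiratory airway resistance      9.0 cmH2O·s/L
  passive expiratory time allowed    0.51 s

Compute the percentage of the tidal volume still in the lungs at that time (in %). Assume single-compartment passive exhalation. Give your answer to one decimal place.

τ = R × C = 9.0 × 37 mL/cmH2O = 9.0 × 0.037 L/cmH2O = 0.333 s.
Passive exhalation: V(t)/V₀ = e^(−t/τ) = e^(−0.51/0.333) = 0.2162.
Fraction remaining = 0.2162 → 21.62%.

21.6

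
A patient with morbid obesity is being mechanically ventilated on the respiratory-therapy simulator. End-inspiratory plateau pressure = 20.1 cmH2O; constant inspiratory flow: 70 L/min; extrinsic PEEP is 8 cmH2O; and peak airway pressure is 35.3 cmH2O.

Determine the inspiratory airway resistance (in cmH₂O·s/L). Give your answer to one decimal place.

Flow: 70 L/min ÷ 60 = 1.1667 L/s.
Raw = (PIP − Pplat) / flow = (35.3 − 20.1) / 1.1667 = 15.2 / 1.1667 = 13.028 cmH2O·s/L.

13.0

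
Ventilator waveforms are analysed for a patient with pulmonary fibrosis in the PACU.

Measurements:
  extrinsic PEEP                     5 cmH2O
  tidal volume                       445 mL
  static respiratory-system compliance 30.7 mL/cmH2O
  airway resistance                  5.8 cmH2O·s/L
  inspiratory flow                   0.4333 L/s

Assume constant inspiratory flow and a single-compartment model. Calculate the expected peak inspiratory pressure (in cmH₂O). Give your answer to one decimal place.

22.0

Equation of motion (constant flow): PIP = Vt/C + R·V̇ + PEEP.
PIP = 445/30.7 + 5.8×0.4333 + 5 = 14.495 + 2.513 + 5 = 22.008 cmH2O.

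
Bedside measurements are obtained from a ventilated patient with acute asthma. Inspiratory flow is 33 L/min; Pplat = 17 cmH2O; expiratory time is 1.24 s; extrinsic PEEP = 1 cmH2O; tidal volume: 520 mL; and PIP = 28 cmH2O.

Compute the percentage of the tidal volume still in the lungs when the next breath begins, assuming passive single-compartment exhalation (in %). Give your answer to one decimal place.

Flow: 33 L/min ÷ 60 = 0.55 L/s.
R = (PIP − Pplat)/V̇ = (28 − 17) / 0.55 = 11.0/0.55 = 20.0 cmH2O·s/L.
C = Vt/(Pplat − PEEP) = 520.0 / (17 − 1) = 520.0/16.0 = 32.5 mL/cmH2O.
τ = R × C = 20.0 × 0.0325 L/cmH2O = 0.65 s.
Fraction remaining at end-expiration = e^(−Te/τ) = e^(−1.24/0.65) = 0.1484 → 14.84%.

14.8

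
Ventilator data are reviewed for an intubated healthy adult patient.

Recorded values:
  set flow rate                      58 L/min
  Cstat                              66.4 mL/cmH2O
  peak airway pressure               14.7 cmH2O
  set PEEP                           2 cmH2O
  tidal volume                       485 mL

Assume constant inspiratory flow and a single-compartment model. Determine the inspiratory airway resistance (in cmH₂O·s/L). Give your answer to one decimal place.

Flow: 58 L/min ÷ 60 = 0.9667 L/s.
Equation of motion (constant flow): PIP = Vt/C + R·V̇ + PEEP.
R·V̇ = PIP − Vt/C − PEEP = 14.7 − 485/66.4 − 2 = 14.7 − 7.304 − 2 = 5.396 cmH2O.
R = 5.396 / 0.9667 = 5.582 cmH2O·s/L.

5.6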